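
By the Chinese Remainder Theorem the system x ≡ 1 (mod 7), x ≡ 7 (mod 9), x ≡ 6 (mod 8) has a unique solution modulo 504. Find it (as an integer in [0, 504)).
x ≡ 358 (mod 504); the representative in [0, 504) is 358

The moduli 7, 9, 8 are pairwise coprime, so by the CRT there is a unique solution mod 7·9·8 = 504.
Solve by successive substitution. Start with x ≡ 1 (mod 7).
  Combine with x ≡ 7 (mod 9): write x = 1 + 7·t and require 1 + 7·t ≡ 7 (mod 9), i.e. 7·t ≡ 7 − 1 ≡ 6 (mod 9). Since 7^(−1) ≡ 4 (mod 9), t ≡ 4·6 ≡ 6 (mod 9). So x ≡ 1 + 7·6 = 43 (mod 63).
  Combine with x ≡ 6 (mod 8): write x = 43 + 63·t and require 43 + 63·t ≡ 6 (mod 8), i.e. 63·t ≡ 6 − 43 ≡ 3 (mod 8). Since 63^(−1) ≡ 7 (mod 8) (63 ≡ 7 (mod 8)), t ≡ 7·3 ≡ 5 (mod 8). So x ≡ 43 + 63·5 = 358 (mod 504).
Unique solution in [0, 504): x = 358.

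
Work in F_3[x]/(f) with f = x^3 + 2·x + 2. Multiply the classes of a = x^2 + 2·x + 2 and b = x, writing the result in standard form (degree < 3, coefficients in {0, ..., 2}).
Multiply as integer polynomials: a · b = x^3 + 2·x^2 + 2·x. Reducing coefficients mod 3: a · b ≡ x^3 + 2·x^2 + 2·x. Now divide by f(x) = x^3 + 2·x + 2 in F_3[x], eliminating the leading term at each step:
  leading term x^3: subtract (1)·f(x) = x^3 + 2·x + 2, leaving 2·x^2 + 1 (coefficients mod 3)
The degree is now < 3, so this is the remainder. Hence a · b ≡ 2·x^2 + 1 in F_3[x]/(f).

Final answer: a · b ≡ 2·x^2 + 1 (mod f(x))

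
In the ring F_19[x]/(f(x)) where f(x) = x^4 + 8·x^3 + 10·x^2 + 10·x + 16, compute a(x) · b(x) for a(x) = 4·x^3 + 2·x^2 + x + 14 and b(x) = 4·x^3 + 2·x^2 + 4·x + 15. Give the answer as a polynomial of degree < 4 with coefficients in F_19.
Multiply as integer polynomials: a · b = 16·x^6 + 16·x^5 + 24·x^4 + 126·x^3 + 62·x^2 + 71·x + 210. Reducing coefficients mod 19: a · b ≡ 16·x^6 + 16·x^5 + 5·x^4 + 12·x^3 + 5·x^2 + 14·x + 1. Now divide by f(x) = x^4 + 8·x^3 + 10·x^2 + 10·x + 16 in F_19[x], eliminating the leading term at each step:
  leading term 16·x^6: subtract (16·x^2)·f(x) = 16·x^6 + 14·x^5 + 8·x^4 + 8·x^3 + 9·x^2, leaving 2·x^5 + 16·x^4 + 4·x^3 + 15·x^2 + 14·x + 1 (coefficients mod 19)
  leading term 2·x^5: subtract (2·x)·f(x) = 2·x^5 + 16·x^4 + x^3 + x^2 + 13·x, leaving 3·x^3 + 14·x^2 + x + 1 (coefficients mod 19)
The degree is now < 4, so this is the remainder. Hence a · b ≡ 3·x^3 + 14·x^2 + x + 1 in F_19[x]/(f).

Final answer: a · b ≡ 3·x^3 + 14·x^2 + x + 1 (mod f(x))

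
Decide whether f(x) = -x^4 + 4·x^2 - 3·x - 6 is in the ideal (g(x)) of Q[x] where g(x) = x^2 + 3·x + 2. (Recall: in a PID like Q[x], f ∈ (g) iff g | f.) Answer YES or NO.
In Q[x] the ideal (g) consists of all multiples of g, so f ∈ (g) iff g | f, i.e. iff the remainder of f on division by g is 0. Divide f by g (g is monic, so eliminate the leading term of the running remainder at each step):
  leading term -x^4: subtract (-x^2)·g(x) = -x^4 - 3·x^3 - 2·x^2, leaving 3·x^3 + 6·x^2 - 3·x - 6
  leading term 3·x^3: subtract (3·x)·g(x) = 3·x^3 + 9·x^2 + 6·x, leaving -3·x^2 - 9·x - 6
  leading term -3·x^2: subtract (-3)·g(x) = -3·x^2 - 9·x - 6, leaving 0
The remainder is 0, so f(x) = g(x) · h(x) with h(x) = -x^2 + 3·x - 3. Hence g | f, i.e. f ∈ (g).

Final answer: YES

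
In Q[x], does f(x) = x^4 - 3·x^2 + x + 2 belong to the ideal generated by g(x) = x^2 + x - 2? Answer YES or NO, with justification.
NO

In Q[x] the ideal (g) consists of all multiples of g, so f ∈ (g) iff g | f, i.e. iff the remainder of f on division by g is 0. Divide f by g (g is monic, so eliminate the leading term of the running remainder at each step):
  leading term x^4: subtract (x^2)·g(x) = x^4 + x^3 - 2·x^2, leaving -x^3 - x^2 + x + 2
  leading term -x^3: subtract (-x)·g(x) = -x^3 - x^2 + 2·x, leaving 2 - x
The remainder r(x) = 2 - x ≠ 0 (and deg r < deg g), so g ∤ f, i.e. f ∉ (g).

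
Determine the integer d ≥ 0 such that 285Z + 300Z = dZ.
(285, 300) = (15); d = 15

In the PID Z, (a, b) is generated by gcd(a, b). Compute gcd(300, 285) with the extended Euclidean algorithm, tracking rows (r, s, t) with s·300 + t·285 = r:
  row A: (300, 1, 0)   [1·300 + 0·285 = 300]
  row B: (285, 0, 1)   [0·300 + 1·285 = 285]
  300 = 1·285 + 15   → row C = row A − 1·row B = (15, 1, −1)   [check: 1·300 − 1·285 = 15]
  285 = 19·15 + 0   → remainder 0, stop. gcd = 15 (last nonzero row C).
So gcd(285, 300) = 15, with Bézout identity 1·300 − 1·285 = 15. Containment (⊇): the Bézout identity exhibits 15 as an element of (285, 300), giving (15) ⊆ (285, 300). Containment (⊆): since 15 | 285 and 15 | 300 (285 = 15·19, 300 = 15·20), every Z-linear combination of 285 and 300 is divisible by 15, so (285, 300) ⊆ (15). Therefore (285, 300) = (15), d = 15.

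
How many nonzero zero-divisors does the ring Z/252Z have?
Z/252Z has 179 nonzero zero-divisors

In Z/252Z each nonzero element is either a unit (gcd with 252 is 1) or a zero-divisor (gcd > 1). The number of units is φ(252): factorise 252 = 2^2 · 3^2 · 7, so φ(252) = (2^2 − 2^1) · (3^2 − 3^1) · (7 − 1) = 2 · 6 · 6 = 72. The nonzero elements number 252 − 1 = 251. Hence the nonzero zero-divisors number 251 − 72 = 179.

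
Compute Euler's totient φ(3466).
φ(3466) = 1732

φ is multiplicative, with φ(p^e) = p^e − p^(e−1). Factorise 3466 = 2 · 1733. Then
  φ(3466) = (2 − 1) · (1733 − 1) = 1 · 1732 = 1732.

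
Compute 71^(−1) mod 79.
71^(−1) ≡ 69 (mod 79)

Apply the extended Euclidean algorithm to (79, 71), tracking rows (r, s, t) with s·79 + t·71 = r. Each division r_prev = q·r_cur + r_new produces the new row as (previous row) − q·(current row):
  row A: (79, 1, 0)   [1·79 + 0·71 = 79]
  row B: (71, 0, 1)   [0·79 + 1·71 = 71]
  79 = 1·71 + 8   → row C = row A − 1·row B = (8, 1, −1)   [check: 1·79 − 1·71 = 8]
  71 = 8·8 + 7   → row D = row B − 8·row C = (7, −8, 9)   [check: −8·79 + 9·71 = 7]
  8 = 1·7 + 1   → row E = row C − 1·row D = (1, 9, −10)   [check: 9·79 − 10·71 = 1]
  7 = 7·1 + 0   → remainder 0, stop. gcd = 1 (last nonzero row E).
The gcd is 1, so 71 is invertible mod 79. The last nonzero row gives 9·79 − 10·71 = 1, so t = −10. So 71^(−1) ≡ −10 ≡ 69 (mod 79). Verify: 71 · 69 = 4899 ≡ 1 (mod 79). ✓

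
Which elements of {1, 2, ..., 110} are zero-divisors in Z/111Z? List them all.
An element a ∈ Z/111Z (with a ≠ 0) is a zero-divisor iff gcd(a, 111) > 1 (because a is a unit precisely when gcd(a, n) = 1, and in Z/nZ every nonzero, non-unit element is a zero-divisor). Scan a = 1, ..., 110 and keep those with gcd(a, 111) > 1:
  gcd(3, 111) = 3, gcd(6, 111) = 3, gcd(9, 111) = 3, gcd(12, 111) = 3, gcd(15, 111) = 3, gcd(18, 111) = 3, gcd(21, 111) = 3, gcd(24, 111) = 3, gcd(27, 111) = 3, gcd(30, 111) = 3, gcd(33, 111) = 3, gcd(36, 111) = 3, gcd(37, 111) = 37, gcd(39, 111) = 3, gcd(42, 111) = 3, gcd(45, 111) = 3, gcd(48, 111) = 3, gcd(51, 111) = 3, gcd(54, 111) = 3, gcd(57, 111) = 3, gcd(60, 111) = 3, gcd(63, 111) = 3, gcd(66, 111) = 3, gcd(69, 111) = 3, gcd(72, 111) = 3, gcd(74, 111) = 37, gcd(75, 111) = 3, gcd(78, 111) = 3, gcd(81, 111) = 3, gcd(84, 111) = 3, gcd(87, 111) = 3, gcd(90, 111) = 3, gcd(93, 111) = 3, gcd(96, 111) = 3, gcd(99, 111) = 3, gcd(102, 111) = 3, gcd(105, 111) = 3, gcd(108, 111) = 3.
All other a ∈ {1, ..., 110} have gcd(a, 111) = 1 and are units. So the nonzero zero-divisors are exactly the 38 values of a appearing in this scan.

Final answer: nonzero zero-divisors of Z/111Z = {3, 6, 9, 12, 15, 18, 21, 24, 27, 30, 33, 36, 37, 39, 42, 45, 48, 51, 54, 57, 60, 63, 66, 69, 72, 74, 75, 78, 81, 84, 87, 90, 93, 96, 99, 102, 105, 108}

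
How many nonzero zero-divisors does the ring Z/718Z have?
Z/718Z has 359 nonzero zero-divisors

In Z/718Z each nonzero element is either a unit (gcd with 718 is 1) or a zero-divisor (gcd > 1). The number of units is φ(718): factorise 718 = 2 · 359, so φ(718) = (2 − 1) · (359 − 1) = 1 · 358 = 358. The nonzero elements number 718 − 1 = 717. Hence the nonzero zero-divisors number 717 − 358 = 359.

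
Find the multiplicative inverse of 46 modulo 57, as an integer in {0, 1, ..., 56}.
46^(−1) ≡ 31 (mod 57)

Apply the extended Euclidean algorithm to (57, 46), tracking rows (r, s, t) with s·57 + t·46 = r. Each division r_prev = q·r_cur + r_new produces the new row as (previous row) − q·(current row):
  row A: (57, 1, 0)   [1·57 + 0·46 = 57]
  row B: (46, 0, 1)   [0·57 + 1·46 = 46]
  57 = 1·46 + 11   → row C = row A − 1·row B = (11, 1, −1)   [check: 1·57 − 1·46 = 11]
  46 = 4·11 + 2   → row D = row B − 4·row C = (2, −4, 5)   [check: −4·57 + 5·46 = 2]
  11 = 5·2 + 1   → row E = row C − 5·row D = (1, 21, −26)   [check: 21·57 − 26·46 = 1]
  2 = 2·1 + 0   → remainder 0, stop. gcd = 1 (last nonzero row E).
The gcd is 1, so 46 is invertible mod 57. The last nonzero row gives 21·57 − 26·46 = 1, so t = −26. So 46^(−1) ≡ −26 ≡ 31 (mod 57). Verify: 46 · 31 = 1426 ≡ 1 (mod 57). ✓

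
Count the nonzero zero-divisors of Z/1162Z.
In Z/1162Z each nonzero element is either a unit (gcd with 1162 is 1) or a zero-divisor (gcd > 1). The number of units is φ(1162): factorise 1162 = 2 · 7 · 83, so φ(1162) = (2 − 1) · (7 − 1) · (83 − 1) = 1 · 6 · 82 = 492. The nonzero elements number 1162 − 1 = 1161. Hence the nonzero zero-divisors number 1161 − 492 = 669.

Final answer: Z/1162Z has 669 nonzero zero-divisors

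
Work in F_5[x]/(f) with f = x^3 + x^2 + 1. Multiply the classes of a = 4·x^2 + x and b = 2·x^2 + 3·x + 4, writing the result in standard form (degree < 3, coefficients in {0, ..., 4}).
a · b ≡ 3·x^2 + x + 4 (mod f(x))

Multiply as integer polynomials: a · b = 8·x^4 + 14·x^3 + 19·x^2 + 4·x. Reducing coefficients mod 5: a · b ≡ 3·x^4 + 4·x^3 + 4·x^2 + 4·x. Now divide by f(x) = x^3 + x^2 + 1 in F_5[x], eliminating the leading term at each step:
  leading term 3·x^4: subtract (3·x)·f(x) = 3·x^4 + 3·x^3 + 3·x, leaving x^3 + 4·x^2 + x (coefficients mod 5)
  leading term x^3: subtract (1)·f(x) = x^3 + x^2 + 1, leaving 3·x^2 + x + 4 (coefficients mod 5)
The degree is now < 3, so this is the remainder. Hence a · b ≡ 3·x^2 + x + 4 in F_5[x]/(f).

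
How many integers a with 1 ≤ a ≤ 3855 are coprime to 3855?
2048

The number of a ∈ {1, ..., 3855} with gcd(a, 3855) = 1 is by definition Euler's totient φ(3855). φ is multiplicative, with φ(p^e) = p^e − p^(e−1). Factorise 3855 = 3 · 5 · 257. Then
  φ(3855) = (3 − 1) · (5 − 1) · (257 − 1) = 2 · 4 · 256 = 2048.
So there are 2048 such integers.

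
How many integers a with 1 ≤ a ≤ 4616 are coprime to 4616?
2304

The number of a ∈ {1, ..., 4616} with gcd(a, 4616) = 1 is by definition Euler's totient φ(4616). φ is multiplicative, with φ(p^e) = p^e − p^(e−1). Factorise 4616 = 2^3 · 577. Then
  φ(4616) = (2^3 − 2^2) · (577 − 1) = 4 · 576 = 2304.
So there are 2304 such integers.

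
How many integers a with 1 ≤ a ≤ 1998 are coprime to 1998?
The number of a ∈ {1, ..., 1998} with gcd(a, 1998) = 1 is by definition Euler's totient φ(1998). φ is multiplicative, with φ(p^e) = p^e − p^(e−1). Factorise 1998 = 2 · 3^3 · 37. Then
  φ(1998) = (2 − 1) · (3^3 − 3^2) · (37 − 1) = 1 · 18 · 36 = 648.
So there are 648 such integers.

Final answer: 648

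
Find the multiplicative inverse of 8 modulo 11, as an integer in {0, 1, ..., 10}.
8^(−1) ≡ 7 (mod 11)

Apply the extended Euclidean algorithm to (11, 8), tracking rows (r, s, t) with s·11 + t·8 = r. Each division r_prev = q·r_cur + r_new produces the new row as (previous row) − q·(current row):
  row A: (11, 1, 0)   [1·11 + 0·8 = 11]
  row B: (8, 0, 1)   [0·11 + 1·8 = 8]
  11 = 1·8 + 3   → row C = row A − 1·row B = (3, 1, −1)   [check: 1·11 − 1·8 = 3]
  8 = 2·3 + 2   → row D = row B − 2·row C = (2, −2, 3)   [check: −2·11 + 3·8 = 2]
  3 = 1·2 + 1   → row E = row C − 1·row D = (1, 3, −4)   [check: 3·11 − 4·8 = 1]
  2 = 2·1 + 0   → remainder 0, stop. gcd = 1 (last nonzero row E).
The gcd is 1, so 8 is invertible mod 11. The last nonzero row gives 3·11 − 4·8 = 1, so t = −4. So 8^(−1) ≡ −4 ≡ 7 (mod 11). Verify: 8 · 7 = 56 ≡ 1 (mod 11). ✓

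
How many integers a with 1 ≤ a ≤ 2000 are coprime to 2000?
800

The number of a ∈ {1, ..., 2000} with gcd(a, 2000) = 1 is by definition Euler's totient φ(2000). φ is multiplicative, with φ(p^e) = p^e − p^(e−1). Factorise 2000 = 2^4 · 5^3. Then
  φ(2000) = (2^4 − 2^3) · (5^3 − 5^2) = 8 · 100 = 800.
So there are 800 such integers.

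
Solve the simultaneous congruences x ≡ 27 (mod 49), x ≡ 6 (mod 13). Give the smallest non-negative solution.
The moduli 49, 13 are pairwise coprime, so by the CRT there is a unique solution mod 49·13 = 637.
Solve by successive substitution. Start with x ≡ 27 (mod 49).
  Combine with x ≡ 6 (mod 13): write x = 27 + 49·t and require 27 + 49·t ≡ 6 (mod 13), i.e. 49·t ≡ 6 − 27 ≡ 5 (mod 13). Since 49^(−1) ≡ 4 (mod 13) (49 ≡ 10 (mod 13)), t ≡ 4·5 ≡ 7 (mod 13). So x ≡ 27 + 49·7 = 370 (mod 637).
Unique solution in [0, 637): x = 370.

Final answer: x ≡ 370 (mod 637); the representative in [0, 637) is 370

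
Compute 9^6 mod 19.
11

Use repeated squaring. Binary(6) = 110. Walk through the bits of the exponent 6 left-to-right: at each bit after the leading one, square the running value, then multiply by 9 if the bit is 1 (always reducing mod 19):
  bit 1 = 1 (leading): start with 9.
  bit 2 = 1: square 9^2 = 81 ≡ 5; bit is 1, so multiply 5·9 = 45 ≡ 7 (mod 19).
  bit 3 = 0: square 7^2 = 49 ≡ 11 (mod 19).
Final value: 9^6 ≡ 11 (mod 19).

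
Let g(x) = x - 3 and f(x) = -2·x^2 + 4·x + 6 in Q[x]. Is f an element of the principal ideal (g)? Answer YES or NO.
In Q[x] the ideal (g) consists of all multiples of g, so f ∈ (g) iff g | f, i.e. iff the remainder of f on division by g is 0. Divide f by g (g is monic, so eliminate the leading term of the running remainder at each step):
  leading term -2·x^2: subtract (-2·x)·g(x) = -2·x^2 + 6·x, leaving 6 - 2·x
  leading term -2·x: subtract (-2)·g(x) = 6 - 2·x, leaving 0
The remainder is 0, so f(x) = g(x) · h(x) with h(x) = -2·x - 2. Hence g | f, i.e. f ∈ (g).

Final answer: YES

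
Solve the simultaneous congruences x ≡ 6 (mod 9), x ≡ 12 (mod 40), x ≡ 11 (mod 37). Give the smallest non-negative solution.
x ≡ 492 (mod 13320); the representative in [0, 13320) is 492

The moduli 9, 40, 37 are pairwise coprime, so by the CRT there is a unique solution mod 9·40·37 = 13320.
Solve by successive substitution. Start with x ≡ 6 (mod 9).
  Combine with x ≡ 12 (mod 40): write x = 6 + 9·t and require 6 + 9·t ≡ 12 (mod 40), i.e. 9·t ≡ 12 − 6 ≡ 6 (mod 40). Since 9^(−1) ≡ 9 (mod 40), t ≡ 9·6 ≡ 14 (mod 40). So x ≡ 6 + 9·14 = 132 (mod 360).
  Combine with x ≡ 11 (mod 37): write x = 132 + 360·t and require 132 + 360·t ≡ 11 (mod 37), i.e. 360·t ≡ 11 − 132 ≡ 27 (mod 37). Since 360^(−1) ≡ 11 (mod 37) (360 ≡ 27 (mod 37)), t ≡ 11·27 ≡ 1 (mod 37). So x ≡ 132 + 360·1 = 492 (mod 13320).
Unique solution in [0, 13320): x = 492.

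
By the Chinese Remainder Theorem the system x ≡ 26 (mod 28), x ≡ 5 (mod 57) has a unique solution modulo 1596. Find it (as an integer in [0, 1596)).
The moduli 28, 57 are pairwise coprime, so by the CRT there is a unique solution mod 28·57 = 1596.
Solve by successive substitution. Start with x ≡ 26 (mod 28).
  Combine with x ≡ 5 (mod 57): write x = 26 + 28·t and require 26 + 28·t ≡ 5 (mod 57), i.e. 28·t ≡ 5 − 26 ≡ 36 (mod 57). Since 28^(−1) ≡ 55 (mod 57), t ≡ 55·36 ≡ 42 (mod 57). So x ≡ 26 + 28·42 = 1202 (mod 1596).
Unique solution in [0, 1596): x = 1202.

Final answer: x ≡ 1202 (mod 1596); the representative in [0, 1596) is 1202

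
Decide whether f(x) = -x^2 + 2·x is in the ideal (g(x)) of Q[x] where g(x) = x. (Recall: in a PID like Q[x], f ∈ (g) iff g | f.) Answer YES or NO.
YES

In Q[x] the ideal (g) consists of all multiples of g, so f ∈ (g) iff g | f, i.e. iff the remainder of f on division by g is 0. Divide f by g (g is monic, so eliminate the leading term of the running remainder at each step):
  leading term -x^2: subtract (-x)·g(x) = -x^2, leaving 2·x
  leading term 2·x: subtract (2)·g(x) = 2·x, leaving 0
The remainder is 0, so f(x) = g(x) · h(x) with h(x) = 2 - x. Hence g | f, i.e. f ∈ (g).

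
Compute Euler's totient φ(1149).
φ is multiplicative, with φ(p^e) = p^e − p^(e−1). Factorise 1149 = 3 · 383. Then
  φ(1149) = (3 − 1) · (383 − 1) = 2 · 382 = 764.

Final answer: φ(1149) = 764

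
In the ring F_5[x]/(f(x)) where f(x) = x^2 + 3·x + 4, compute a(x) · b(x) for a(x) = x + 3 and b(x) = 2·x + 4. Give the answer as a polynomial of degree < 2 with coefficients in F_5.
a · b ≡ 4·x + 4 (mod f(x))

Multiply as integer polynomials: a · b = 2·x^2 + 10·x + 12. Reducing coefficients mod 5: a · b ≡ 2·x^2 + 2. Now divide by f(x) = x^2 + 3·x + 4 in F_5[x], eliminating the leading term at each step:
  leading term 2·x^2: subtract (2)·f(x) = 2·x^2 + x + 3, leaving 4·x + 4 (coefficients mod 5)
The degree is now < 2, so this is the remainder. Hence a · b ≡ 4·x + 4 in F_5[x]/(f).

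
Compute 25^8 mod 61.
Use repeated squaring. Binary(8) = 1000. Walk through the bits of the exponent 8 left-to-right: at each bit after the leading one, square the running value, then multiply by 25 if the bit is 1 (always reducing mod 61):
  bit 1 = 1 (leading): start with 25.
  bit 2 = 0: square 25^2 = 625 ≡ 15 (mod 61).
  bit 3 = 0: square 15^2 = 225 ≡ 42 (mod 61).
  bit 4 = 0: square 42^2 = 1764 ≡ 56 (mod 61).
Final value: 25^8 ≡ 56 (mod 61).

Final answer: 56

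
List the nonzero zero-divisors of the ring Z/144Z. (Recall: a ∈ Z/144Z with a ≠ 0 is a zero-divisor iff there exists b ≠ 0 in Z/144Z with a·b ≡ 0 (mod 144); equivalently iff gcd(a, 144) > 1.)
nonzero zero-divisors of Z/144Z = {2, 3, 4, 6, 8, 9, 10, 12, 14, 15, 16, 18, 20, 21, 22, 24, 26, 27, 28, 30, 32, 33, 34, 36, 38, 39, 40, 42, 44, 45, 46, 48, 50, 51, 52, 54, 56, 57, 58, 60, 62, 63, 64, 66, 68, 69, 70, 72, 74, 75, 76, 78, 80, 81, 82, 84, 86, 87, 88, 90, 92, 93, 94, 96, 98, 99, 100, 102, 104, 105, 106, 108, 110, 111, 112, 114, 116, 117, 118, 120, 122, 123, 124, 126, 128, 129, 130, 132, 134, 135, 136, 138, 140, 141, 142}

An element a ∈ Z/144Z (with a ≠ 0) is a zero-divisor iff gcd(a, 144) > 1 (because a is a unit precisely when gcd(a, n) = 1, and in Z/nZ every nonzero, non-unit element is a zero-divisor). Scan a = 1, ..., 143 and keep those with gcd(a, 144) > 1:
  gcd(2, 144) = 2, gcd(3, 144) = 3, gcd(4, 144) = 4, gcd(6, 144) = 6, gcd(8, 144) = 8, gcd(9, 144) = 9, gcd(10, 144) = 2, gcd(12, 144) = 12, gcd(14, 144) = 2, gcd(15, 144) = 3, gcd(16, 144) = 16, gcd(18, 144) = 18, gcd(20, 144) = 4, gcd(21, 144) = 3, gcd(22, 144) = 2, gcd(24, 144) = 24, gcd(26, 144) = 2, gcd(27, 144) = 9, gcd(28, 144) = 4, gcd(30, 144) = 6, gcd(32, 144) = 16, gcd(33, 144) = 3, gcd(34, 144) = 2, gcd(36, 144) = 36, gcd(38, 144) = 2, gcd(39, 144) = 3, gcd(40, 144) = 8, gcd(42, 144) = 6, gcd(44, 144) = 4, gcd(45, 144) = 9, gcd(46, 144) = 2, gcd(48, 144) = 48, gcd(50, 144) = 2, gcd(51, 144) = 3, gcd(52, 144) = 4, gcd(54, 144) = 18, gcd(56, 144) = 8, gcd(57, 144) = 3, gcd(58, 144) = 2, gcd(60, 144) = 12, gcd(62, 144) = 2, gcd(63, 144) = 9, gcd(64, 144) = 16, gcd(66, 144) = 6, gcd(68, 144) = 4, gcd(69, 144) = 3, gcd(70, 144) = 2, gcd(72, 144) = 72, gcd(74, 144) = 2, gcd(75, 144) = 3, gcd(76, 144) = 4, gcd(78, 144) = 6, gcd(80, 144) = 16, gcd(81, 144) = 9, gcd(82, 144) = 2, gcd(84, 144) = 12, gcd(86, 144) = 2, gcd(87, 144) = 3, gcd(88, 144) = 8, gcd(90, 144) = 18, gcd(92, 144) = 4, gcd(93, 144) = 3, gcd(94, 144) = 2, gcd(96, 144) = 48, gcd(98, 144) = 2, gcd(99, 144) = 9, gcd(100, 144) = 4, gcd(102, 144) = 6, gcd(104, 144) = 8, gcd(105, 144) = 3, gcd(106, 144) = 2, gcd(108, 144) = 36, gcd(110, 144) = 2, gcd(111, 144) = 3, gcd(112, 144) = 16, gcd(114, 144) = 6, gcd(116, 144) = 4, gcd(117, 144) = 9, gcd(118, 144) = 2, gcd(120, 144) = 24, gcd(122, 144) = 2, gcd(123, 144) = 3, gcd(124, 144) = 4, gcd(126, 144) = 18, gcd(128, 144) = 16, gcd(129, 144) = 3, gcd(130, 144) = 2, gcd(132, 144) = 12, gcd(134, 144) = 2, gcd(135, 144) = 9, gcd(136, 144) = 8, gcd(138, 144) = 6, gcd(140, 144) = 4, gcd(141, 144) = 3, gcd(142, 144) = 2.
All other a ∈ {1, ..., 143} have gcd(a, 144) = 1 and are units. So the nonzero zero-divisors are exactly the 95 values of a appearing in this scan.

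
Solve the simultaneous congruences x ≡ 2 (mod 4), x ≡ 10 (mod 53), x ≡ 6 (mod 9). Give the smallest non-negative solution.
The moduli 4, 53, 9 are pairwise coprime, so by the CRT there is a unique solution mod 4·53·9 = 1908.
Solve by successive substitution. Start with x ≡ 2 (mod 4).
  Combine with x ≡ 10 (mod 53): write x = 2 + 4·t and require 2 + 4·t ≡ 10 (mod 53), i.e. 4·t ≡ 10 − 2 ≡ 8 (mod 53). Since 4^(−1) ≡ 40 (mod 53), t ≡ 40·8 ≡ 2 (mod 53). So x ≡ 2 + 4·2 = 10 (mod 212).
  Combine with x ≡ 6 (mod 9): write x = 10 + 212·t and require 10 + 212·t ≡ 6 (mod 9), i.e. 212·t ≡ 6 − 10 ≡ 5 (mod 9). Since 212^(−1) ≡ 2 (mod 9) (212 ≡ 5 (mod 9)), t ≡ 2·5 ≡ 1 (mod 9). So x ≡ 10 + 212·1 = 222 (mod 1908).
Unique solution in [0, 1908): x = 222.

Final answer: x ≡ 222 (mod 1908); the representative in [0, 1908) is 222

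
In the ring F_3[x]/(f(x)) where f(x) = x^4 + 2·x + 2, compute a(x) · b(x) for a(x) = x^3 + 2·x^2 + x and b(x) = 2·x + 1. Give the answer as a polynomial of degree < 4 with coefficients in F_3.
Multiply as integer polynomials: a · b = 2·x^4 + 5·x^3 + 4·x^2 + x. Reducing coefficients mod 3: a · b ≡ 2·x^4 + 2·x^3 + x^2 + x. Now divide by f(x) = x^4 + 2·x + 2 in F_3[x], eliminating the leading term at each step:
  leading term 2·x^4: subtract (2)·f(x) = 2·x^4 + x + 1, leaving 2·x^3 + x^2 + 2 (coefficients mod 3)
The degree is now < 4, so this is the remainder. Hence a · b ≡ 2·x^3 + x^2 + 2 in F_3[x]/(f).

Final answer: a · b ≡ 2·x^3 + x^2 + 2 (mod f(x))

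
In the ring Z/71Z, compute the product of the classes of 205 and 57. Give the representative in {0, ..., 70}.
Reduce the factors first: 205 ≡ 63 (mod 71), so 205 · 57 ≡ 63 · 57 (mod 71). 63 · 57 = 3591. Dividing by 71: 3591 = 50·71 + 41. So (205 · 57) mod 71 = 41.

Final answer: 41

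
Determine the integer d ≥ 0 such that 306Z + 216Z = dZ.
(306, 216) = (18); d = 18

In the PID Z, (a, b) is generated by gcd(a, b). Compute gcd(306, 216) with the extended Euclidean algorithm, tracking rows (r, s, t) with s·306 + t·216 = r:
  row A: (306, 1, 0)   [1·306 + 0·216 = 306]
  row B: (216, 0, 1)   [0·306 + 1·216 = 216]
  306 = 1·216 + 90   → row C = row A − 1·row B = (90, 1, −1)   [check: 1·306 − 1·216 = 90]
  216 = 2·90 + 36   → row D = row B − 2·row C = (36, −2, 3)   [check: −2·306 + 3·216 = 36]
  90 = 2·36 + 18   → row E = row C − 2·row D = (18, 5, −7)   [check: 5·306 − 7·216 = 18]
  36 = 2·18 + 0   → remainder 0, stop. gcd = 18 (last nonzero row E).
So gcd(306, 216) = 18, with Bézout identity 5·306 − 7·216 = 18. Containment (⊇): the Bézout identity exhibits 18 as an element of (306, 216), giving (18) ⊆ (306, 216). Containment (⊆): since 18 | 306 and 18 | 216 (306 = 18·17, 216 = 18·12), every Z-linear combination of 306 and 216 is divisible by 18, so (306, 216) ⊆ (18). Therefore (306, 216) = (18), d = 18.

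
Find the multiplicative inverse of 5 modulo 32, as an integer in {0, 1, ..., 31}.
Apply the extended Euclidean algorithm to (32, 5), tracking rows (r, s, t) with s·32 + t·5 = r. Each division r_prev = q·r_cur + r_new produces the new row as (previous row) − q·(current row):
  row A: (32, 1, 0)   [1·32 + 0·5 = 32]
  row B: (5, 0, 1)   [0·32 + 1·5 = 5]
  32 = 6·5 + 2   → row C = row A − 6·row B = (2, 1, −6)   [check: 1·32 − 6·5 = 2]
  5 = 2·2 + 1   → row D = row B − 2·row C = (1, −2, 13)   [check: −2·32 + 13·5 = 1]
  2 = 2·1 + 0   → remainder 0, stop. gcd = 1 (last nonzero row D).
The gcd is 1, so 5 is invertible mod 32. The last nonzero row gives −2·32 + 13·5 = 1, so t = 13. So 5^(−1) ≡ 13 (mod 32). Verify: 5 · 13 = 65 ≡ 1 (mod 32). ✓

Final answer: 5^(−1) ≡ 13 (mod 32)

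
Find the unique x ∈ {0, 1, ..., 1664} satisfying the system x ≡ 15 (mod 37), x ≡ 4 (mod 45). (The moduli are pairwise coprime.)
x ≡ 274 (mod 1665); the representative in [0, 1665) is 274

The moduli 37, 45 are pairwise coprime, so by the CRT there is a unique solution mod 37·45 = 1665.
Solve by successive substitution. Start with x ≡ 15 (mod 37).
  Combine with x ≡ 4 (mod 45): write x = 15 + 37·t and require 15 + 37·t ≡ 4 (mod 45), i.e. 37·t ≡ 4 − 15 ≡ 34 (mod 45). Since 37^(−1) ≡ 28 (mod 45), t ≡ 28·34 ≡ 7 (mod 45). So x ≡ 15 + 37·7 = 274 (mod 1665).
Unique solution in [0, 1665): x = 274.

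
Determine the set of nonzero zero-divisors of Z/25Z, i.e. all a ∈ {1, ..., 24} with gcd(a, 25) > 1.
An element a ∈ Z/25Z (with a ≠ 0) is a zero-divisor iff gcd(a, 25) > 1 (because a is a unit precisely when gcd(a, n) = 1, and in Z/nZ every nonzero, non-unit element is a zero-divisor). Scan a = 1, ..., 24 and keep those with gcd(a, 25) > 1:
  gcd(5, 25) = 5, gcd(10, 25) = 5, gcd(15, 25) = 5, gcd(20, 25) = 5.
All other a ∈ {1, ..., 24} have gcd(a, 25) = 1 and are units. So the nonzero zero-divisors are exactly the 4 values of a appearing in this scan.

Final answer: nonzero zero-divisors of Z/25Z = {5, 10, 15, 20}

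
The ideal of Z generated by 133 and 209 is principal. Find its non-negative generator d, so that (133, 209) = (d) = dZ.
In the PID Z, (a, b) is generated by gcd(a, b). Compute gcd(209, 133) with the extended Euclidean algorithm, tracking rows (r, s, t) with s·209 + t·133 = r:
  row A: (209, 1, 0)   [1·209 + 0·133 = 209]
  row B: (133, 0, 1)   [0·209 + 1·133 = 133]
  209 = 1·133 + 76   → row C = row A − 1·row B = (76, 1, −1)   [check: 1·209 − 1·133 = 76]
  133 = 1·76 + 57   → row D = row B − 1·row C = (57, −1, 2)   [check: −1·209 + 2·133 = 57]
  76 = 1·57 + 19   → row E = row C − 1·row D = (19, 2, −3)   [check: 2·209 − 3·133 = 19]
  57 = 3·19 + 0   → remainder 0, stop. gcd = 19 (last nonzero row E).
So gcd(133, 209) = 19, with Bézout identity 2·209 − 3·133 = 19. Containment (⊇): the Bézout identity exhibits 19 as an element of (133, 209), giving (19) ⊆ (133, 209). Containment (⊆): since 19 | 133 and 19 | 209 (133 = 19·7, 209 = 19·11), every Z-linear combination of 133 and 209 is divisible by 19, so (133, 209) ⊆ (19). Therefore (133, 209) = (19), d = 19.

Final answer: (133, 209) = (19); d = 19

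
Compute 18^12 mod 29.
23

Use repeated squaring. Binary(12) = 1100. Walk through the bits of the exponent 12 left-to-right: at each bit after the leading one, square the running value, then multiply by 18 if the bit is 1 (always reducing mod 29):
  bit 1 = 1 (leading): start with 18.
  bit 2 = 1: square 18^2 = 324 ≡ 5; bit is 1, so multiply 5·18 = 90 ≡ 3 (mod 29).
  bit 3 = 0: square 3^2 = 9 (mod 29).
  bit 4 = 0: square 9^2 = 81 ≡ 23 (mod 29).
Final value: 18^12 ≡ 23 (mod 29).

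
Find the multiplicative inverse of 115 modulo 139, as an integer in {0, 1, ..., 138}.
115^(−1) ≡ 110 (mod 139)

Apply the extended Euclidean algorithm to (139, 115), tracking rows (r, s, t) with s·139 + t·115 = r. Each division r_prev = q·r_cur + r_new produces the new row as (previous row) − q·(current row):
  row A: (139, 1, 0)   [1·139 + 0·115 = 139]
  row B: (115, 0, 1)   [0·139 + 1·115 = 115]
  139 = 1·115 + 24   → row C = row A − 1·row B = (24, 1, −1)   [check: 1·139 − 1·115 = 24]
  115 = 4·24 + 19   → row D = row B − 4·row C = (19, −4, 5)   [check: −4·139 + 5·115 = 19]
  24 = 1·19 + 5   → row E = row C − 1·row D = (5, 5, −6)   [check: 5·139 − 6·115 = 5]
  19 = 3·5 + 4   → row F = row D − 3·row E = (4, −19, 23)   [check: −19·139 + 23·115 = 4]
  5 = 1·4 + 1   → row G = row E − 1·row F = (1, 24, −29)   [check: 24·139 − 29·115 = 1]
  4 = 4·1 + 0   → remainder 0, stop. gcd = 1 (last nonzero row G).
The gcd is 1, so 115 is invertible mod 139. The last nonzero row gives 24·139 − 29·115 = 1, so t = −29. So 115^(−1) ≡ −29 ≡ 110 (mod 139). Verify: 115 · 110 = 12650 ≡ 1 (mod 139). ✓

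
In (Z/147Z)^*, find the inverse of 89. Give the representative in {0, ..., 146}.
89^(−1) ≡ 38 (mod 147)

Apply the extended Euclidean algorithm to (147, 89), tracking rows (r, s, t) with s·147 + t·89 = r. Each division r_prev = q·r_cur + r_new produces the new row as (previous row) − q·(current row):
  row A: (147, 1, 0)   [1·147 + 0·89 = 147]
  row B: (89, 0, 1)   [0·147 + 1·89 = 89]
  147 = 1·89 + 58   → row C = row A − 1·row B = (58, 1, −1)   [check: 1·147 − 1·89 = 58]
  89 = 1·58 + 31   → row D = row B − 1·row C = (31, −1, 2)   [check: −1·147 + 2·89 = 31]
  58 = 1·31 + 27   → row E = row C − 1·row D = (27, 2, −3)   [check: 2·147 − 3·89 = 27]
  31 = 1·27 + 4   → row F = row D − 1·row E = (4, −3, 5)   [check: −3·147 + 5·89 = 4]
  27 = 6·4 + 3   → row G = row E − 6·row F = (3, 20, −33)   [check: 20·147 − 33·89 = 3]
  4 = 1·3 + 1   → row H = row F − 1·row G = (1, −23, 38)   [check: −23·147 + 38·89 = 1]
  3 = 3·1 + 0   → remainder 0, stop. gcd = 1 (last nonzero row H).
The gcd is 1, so 89 is invertible mod 147. The last nonzero row gives −23·147 + 38·89 = 1, so t = 38. So 89^(−1) ≡ 38 (mod 147). Verify: 89 · 38 = 3382 ≡ 1 (mod 147). ✓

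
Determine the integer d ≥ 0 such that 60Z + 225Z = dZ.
In the PID Z, (a, b) is generated by gcd(a, b). Compute gcd(225, 60) with the extended Euclidean algorithm, tracking rows (r, s, t) with s·225 + t·60 = r:
  row A: (225, 1, 0)   [1·225 + 0·60 = 225]
  row B: (60, 0, 1)   [0·225 + 1·60 = 60]
  225 = 3·60 + 45   → row C = row A − 3·row B = (45, 1, −3)   [check: 1·225 − 3·60 = 45]
  60 = 1·45 + 15   → row D = row B − 1·row C = (15, −1, 4)   [check: −1·225 + 4·60 = 15]
  45 = 3·15 + 0   → remainder 0, stop. gcd = 15 (last nonzero row D).
So gcd(60, 225) = 15, with Bézout identity −1·225 + 4·60 = 15. Containment (⊇): the Bézout identity exhibits 15 as an element of (60, 225), giving (15) ⊆ (60, 225). Containment (⊆): since 15 | 60 and 15 | 225 (60 = 15·4, 225 = 15·15), every Z-linear combination of 60 and 225 is divisible by 15, so (60, 225) ⊆ (15). Therefore (60, 225) = (15), d = 15.

Final answer: (60, 225) = (15); d = 15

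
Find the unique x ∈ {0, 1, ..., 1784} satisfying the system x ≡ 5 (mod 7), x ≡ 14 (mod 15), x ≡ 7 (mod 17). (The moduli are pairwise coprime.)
x ≡ 194 (mod 1785); the representative in [0, 1785) is 194

The moduli 7, 15, 17 are pairwise coprime, so by the CRT there is a unique solution mod 7·15·17 = 1785.
Solve by successive substitution. Start with x ≡ 5 (mod 7).
  Combine with x ≡ 14 (mod 15): write x = 5 + 7·t and require 5 + 7·t ≡ 14 (mod 15), i.e. 7·t ≡ 14 − 5 ≡ 9 (mod 15). Since 7^(−1) ≡ 13 (mod 15), t ≡ 13·9 ≡ 12 (mod 15). So x ≡ 5 + 7·12 = 89 (mod 105).
  Combine with x ≡ 7 (mod 17): write x = 89 + 105·t and require 89 + 105·t ≡ 7 (mod 17), i.e. 105·t ≡ 7 − 89 ≡ 3 (mod 17). Since 105^(−1) ≡ 6 (mod 17) (105 ≡ 3 (mod 17)), t ≡ 6·3 ≡ 1 (mod 17). So x ≡ 89 + 105·1 = 194 (mod 1785).
Unique solution in [0, 1785): x = 194.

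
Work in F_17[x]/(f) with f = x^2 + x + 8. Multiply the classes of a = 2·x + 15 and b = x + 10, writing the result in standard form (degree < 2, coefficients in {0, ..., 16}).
Multiply as integer polynomials: a · b = 2·x^2 + 35·x + 150. Reducing coefficients mod 17: a · b ≡ 2·x^2 + x + 14. Now divide by f(x) = x^2 + x + 8 in F_17[x], eliminating the leading term at each step:
  leading term 2·x^2: subtract (2)·f(x) = 2·x^2 + 2·x + 16, leaving 16·x + 15 (coefficients mod 17)
The degree is now < 2, so this is the remainder. Hence a · b ≡ 16·x + 15 in F_17[x]/(f).

Final answer: a · b ≡ 16·x + 15 (mod f(x))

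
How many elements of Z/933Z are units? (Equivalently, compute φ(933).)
An element a ∈ Z/933Z is a unit iff gcd(a, 933) = 1, so the number of units is φ(933). φ is multiplicative, with φ(p^e) = p^e − p^(e−1). Factorise 933 = 3 · 311. Then
  φ(933) = (3 − 1) · (311 − 1) = 2 · 310 = 620.

Final answer: Z/933Z has φ(933) = 620 units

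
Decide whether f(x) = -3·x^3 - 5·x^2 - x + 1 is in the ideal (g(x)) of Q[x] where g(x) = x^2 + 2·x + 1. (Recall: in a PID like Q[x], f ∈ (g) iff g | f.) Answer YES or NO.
YES

In Q[x] the ideal (g) consists of all multiples of g, so f ∈ (g) iff g | f, i.e. iff the remainder of f on division by g is 0. Divide f by g (g is monic, so eliminate the leading term of the running remainder at each step):
  leading term -3·x^3: subtract (-3·x)·g(x) = -3·x^3 - 6·x^2 - 3·x, leaving x^2 + 2·x + 1
  leading term x^2: subtract (1)·g(x) = x^2 + 2·x + 1, leaving 0
The remainder is 0, so f(x) = g(x) · h(x) with h(x) = 1 - 3·x. Hence g | f, i.e. f ∈ (g).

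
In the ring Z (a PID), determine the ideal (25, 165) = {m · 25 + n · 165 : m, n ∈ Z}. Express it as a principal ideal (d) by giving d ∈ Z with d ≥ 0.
In the PID Z, (a, b) is generated by gcd(a, b). Compute gcd(165, 25) with the extended Euclidean algorithm, tracking rows (r, s, t) with s·165 + t·25 = r:
  row A: (165, 1, 0)   [1·165 + 0·25 = 165]
  row B: (25, 0, 1)   [0·165 + 1·25 = 25]
  165 = 6·25 + 15   → row C = row A − 6·row B = (15, 1, −6)   [check: 1·165 − 6·25 = 15]
  25 = 1·15 + 10   → row D = row B − 1·row C = (10, −1, 7)   [check: −1·165 + 7·25 = 10]
  15 = 1·10 + 5   → row E = row C − 1·row D = (5, 2, −13)   [check: 2·165 − 13·25 = 5]
  10 = 2·5 + 0   → remainder 0, stop. gcd = 5 (last nonzero row E).
So gcd(25, 165) = 5, with Bézout identity 2·165 − 13·25 = 5. Containment (⊇): the Bézout identity exhibits 5 as an element of (25, 165), giving (5) ⊆ (25, 165). Containment (⊆): since 5 | 25 and 5 | 165 (25 = 5·5, 165 = 5·33), every Z-linear combination of 25 and 165 is divisible by 5, so (25, 165) ⊆ (5). Therefore (25, 165) = (5), d = 5.

Final answer: (25, 165) = (5); d = 5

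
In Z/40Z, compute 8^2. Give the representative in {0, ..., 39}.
Use repeated squaring. Binary(2) = 10. Walk through the bits of the exponent 2 left-to-right: at each bit after the leading one, square the running value, then multiply by 8 if the bit is 1 (always reducing mod 40):
  bit 1 = 1 (leading): start with 8.
  bit 2 = 0: square 8^2 = 64 ≡ 24 (mod 40).
Final value: 8^2 ≡ 24 (mod 40).

Final answer: 24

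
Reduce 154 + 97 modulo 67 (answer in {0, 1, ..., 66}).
Reduce the summands first: 154 ≡ 20, 97 ≡ 30 (mod 67), so 154 + 97 ≡ 20 + 30 (mod 67). 20 + 30 = 50; 50 = 0·67 + 50, so (154 + 97) mod 67 = 50.

Final answer: 50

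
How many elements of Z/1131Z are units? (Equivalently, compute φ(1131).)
Z/1131Z has φ(1131) = 672 units

An element a ∈ Z/1131Z is a unit iff gcd(a, 1131) = 1, so the number of units is φ(1131). φ is multiplicative, with φ(p^e) = p^e − p^(e−1). Factorise 1131 = 3 · 13 · 29. Then
  φ(1131) = (3 − 1) · (13 − 1) · (29 − 1) = 2 · 12 · 28 = 672.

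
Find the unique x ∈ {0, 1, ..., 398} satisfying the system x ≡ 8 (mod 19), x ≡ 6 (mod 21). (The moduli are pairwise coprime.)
The moduli 19, 21 are pairwise coprime, so by the CRT there is a unique solution mod 19·21 = 399.
Solve by successive substitution. Start with x ≡ 8 (mod 19).
  Combine with x ≡ 6 (mod 21): write x = 8 + 19·t and require 8 + 19·t ≡ 6 (mod 21), i.e. 19·t ≡ 6 − 8 ≡ 19 (mod 21). Since 19^(−1) ≡ 10 (mod 21), t ≡ 10·19 ≡ 1 (mod 21). So x ≡ 8 + 19·1 = 27 (mod 399).
Unique solution in [0, 399): x = 27.

Final answer: x ≡ 27 (mod 399); the representative in [0, 399) is 27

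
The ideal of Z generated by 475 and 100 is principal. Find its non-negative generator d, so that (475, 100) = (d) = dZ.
(475, 100) = (25); d = 25

In the PID Z, (a, b) is generated by gcd(a, b). Compute gcd(475, 100) with the extended Euclidean algorithm, tracking rows (r, s, t) with s·475 + t·100 = r:
  row A: (475, 1, 0)   [1·475 + 0·100 = 475]
  row B: (100, 0, 1)   [0·475 + 1·100 = 100]
  475 = 4·100 + 75   → row C = row A − 4·row B = (75, 1, −4)   [check: 1·475 − 4·100 = 75]
  100 = 1·75 + 25   → row D = row B − 1·row C = (25, −1, 5)   [check: −1·475 + 5·100 = 25]
  75 = 3·25 + 0   → remainder 0, stop. gcd = 25 (last nonzero row D).
So gcd(475, 100) = 25, with Bézout identity −1·475 + 5·100 = 25. Containment (⊇): the Bézout identity exhibits 25 as an element of (475, 100), giving (25) ⊆ (475, 100). Containment (⊆): since 25 | 475 and 25 | 100 (475 = 25·19, 100 = 25·4), every Z-linear combination of 475 and 100 is divisible by 25, so (475, 100) ⊆ (25). Therefore (475, 100) = (25), d = 25.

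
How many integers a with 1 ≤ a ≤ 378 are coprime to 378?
The number of a ∈ {1, ..., 378} with gcd(a, 378) = 1 is by definition Euler's totient φ(378). φ is multiplicative, with φ(p^e) = p^e − p^(e−1). Factorise 378 = 2 · 3^3 · 7. Then
  φ(378) = (2 − 1) · (3^3 − 3^2) · (7 − 1) = 1 · 18 · 6 = 108.
So there are 108 such integers.

Final answer: 108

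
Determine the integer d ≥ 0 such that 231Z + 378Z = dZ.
In the PID Z, (a, b) is generated by gcd(a, b). Compute gcd(378, 231) with the extended Euclidean algorithm, tracking rows (r, s, t) with s·378 + t·231 = r:
  row A: (378, 1, 0)   [1·378 + 0·231 = 378]
  row B: (231, 0, 1)   [0·378 + 1·231 = 231]
  378 = 1·231 + 147   → row C = row A − 1·row B = (147, 1, −1)   [check: 1·378 − 1·231 = 147]
  231 = 1·147 + 84   → row D = row B − 1·row C = (84, −1, 2)   [check: −1·378 + 2·231 = 84]
  147 = 1·84 + 63   → row E = row C − 1·row D = (63, 2, −3)   [check: 2·378 − 3·231 = 63]
  84 = 1·63 + 21   → row F = row D − 1·row E = (21, −3, 5)   [check: −3·378 + 5·231 = 21]
  63 = 3·21 + 0   → remainder 0, stop. gcd = 21 (last nonzero row F).
So gcd(231, 378) = 21, with Bézout identity −3·378 + 5·231 = 21. Containment (⊇): the Bézout identity exhibits 21 as an element of (231, 378), giving (21) ⊆ (231, 378). Containment (⊆): since 21 | 231 and 21 | 378 (231 = 21·11, 378 = 21·18), every Z-linear combination of 231 and 378 is divisible by 21, so (231, 378) ⊆ (21). Therefore (231, 378) = (21), d = 21.

Final answer: (231, 378) = (21); d = 21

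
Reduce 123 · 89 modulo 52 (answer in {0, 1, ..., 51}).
27

Reduce the factors first: 123 ≡ 19, 89 ≡ 37 (mod 52), so 123 · 89 ≡ 19 · 37 (mod 52). 19 · 37 = 703. Dividing by 52: 703 = 13·52 + 27. So (123 · 89) mod 52 = 27.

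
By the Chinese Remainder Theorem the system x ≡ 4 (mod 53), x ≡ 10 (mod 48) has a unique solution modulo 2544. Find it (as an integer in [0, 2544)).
The moduli 53, 48 are pairwise coprime, so by the CRT there is a unique solution mod 53·48 = 2544.
Solve by successive substitution. Start with x ≡ 4 (mod 53).
  Combine with x ≡ 10 (mod 48): write x = 4 + 53·t and require 4 + 53·t ≡ 10 (mod 48), i.e. 53·t ≡ 10 − 4 ≡ 6 (mod 48). Since 53^(−1) ≡ 29 (mod 48) (53 ≡ 5 (mod 48)), t ≡ 29·6 ≡ 30 (mod 48). So x ≡ 4 + 53·30 = 1594 (mod 2544).
Unique solution in [0, 2544): x = 1594.

Final answer: x ≡ 1594 (mod 2544); the representative in [0, 2544) is 1594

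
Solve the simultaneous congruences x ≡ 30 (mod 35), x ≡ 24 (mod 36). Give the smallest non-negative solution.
x ≡ 240 (mod 1260); the representative in [0, 1260) is 240

The moduli 35, 36 are pairwise coprime, so by the CRT there is a unique solution mod 35·36 = 1260.
Solve by successive substitution. Start with x ≡ 30 (mod 35).
  Combine with x ≡ 24 (mod 36): write x = 30 + 35·t and require 30 + 35·t ≡ 24 (mod 36), i.e. 35·t ≡ 24 − 30 ≡ 30 (mod 36). Since 35^(−1) ≡ 35 (mod 36), t ≡ 35·30 ≡ 6 (mod 36). So x ≡ 30 + 35·6 = 240 (mod 1260).
Unique solution in [0, 1260): x = 240.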